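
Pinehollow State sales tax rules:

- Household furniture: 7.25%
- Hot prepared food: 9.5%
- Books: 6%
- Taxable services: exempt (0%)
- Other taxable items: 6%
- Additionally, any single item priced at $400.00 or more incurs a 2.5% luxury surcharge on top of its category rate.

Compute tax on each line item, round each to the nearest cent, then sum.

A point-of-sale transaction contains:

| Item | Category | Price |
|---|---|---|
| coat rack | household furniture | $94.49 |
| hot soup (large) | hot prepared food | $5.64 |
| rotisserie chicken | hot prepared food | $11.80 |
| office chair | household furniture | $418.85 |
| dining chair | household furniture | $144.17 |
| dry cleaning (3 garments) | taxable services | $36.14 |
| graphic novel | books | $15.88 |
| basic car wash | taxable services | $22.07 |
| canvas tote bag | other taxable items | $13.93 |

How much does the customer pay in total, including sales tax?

Coat rack $94.49: household furniture → 7.25% → $6.85
Hot soup (large) $5.64: hot prepared food → 9.5% → $0.54
Rotisserie chicken $11.80: hot prepared food → 9.5% → $1.12
Office chair $418.85: household furniture → 7.25% + 2.5% surcharge = 9.75% → $40.84
Dining chair $144.17: household furniture → 7.25% → $10.45
Dry cleaning (3 garments) $36.14: taxable services → 0% → $0.00
Graphic novel $15.88: books → 6% → $0.95
Basic car wash $22.07: taxable services → 0% → $0.00
Canvas tote bag $13.93: other taxable items → 6% → $0.84
Subtotal = $762.97; tax = $61.59; total due = $824.56

$824.56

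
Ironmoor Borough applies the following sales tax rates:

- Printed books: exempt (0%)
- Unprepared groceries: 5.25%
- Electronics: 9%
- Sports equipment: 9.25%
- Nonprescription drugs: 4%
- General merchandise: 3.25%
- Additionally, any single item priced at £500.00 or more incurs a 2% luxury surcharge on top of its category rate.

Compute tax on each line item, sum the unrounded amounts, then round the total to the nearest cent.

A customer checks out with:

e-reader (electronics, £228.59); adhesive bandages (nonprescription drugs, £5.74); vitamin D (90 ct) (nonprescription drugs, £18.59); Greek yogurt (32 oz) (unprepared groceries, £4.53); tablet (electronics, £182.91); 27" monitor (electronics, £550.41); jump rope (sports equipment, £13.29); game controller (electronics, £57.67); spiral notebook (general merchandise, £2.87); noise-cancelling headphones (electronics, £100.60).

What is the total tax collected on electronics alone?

£111.82

E-reader £228.59: electronics → 9% → £20.5731
Tablet £182.91: electronics → 9% → £16.4619
27" monitor £550.41: electronics → 9% + 2% surcharge = 11% → £60.5451
Game controller £57.67: electronics → 9% → £5.1903
Noise-cancelling headphones £100.60: electronics → 9% → £9.054
Tax on electronics: unrounded sum = £111.8244 → £111.82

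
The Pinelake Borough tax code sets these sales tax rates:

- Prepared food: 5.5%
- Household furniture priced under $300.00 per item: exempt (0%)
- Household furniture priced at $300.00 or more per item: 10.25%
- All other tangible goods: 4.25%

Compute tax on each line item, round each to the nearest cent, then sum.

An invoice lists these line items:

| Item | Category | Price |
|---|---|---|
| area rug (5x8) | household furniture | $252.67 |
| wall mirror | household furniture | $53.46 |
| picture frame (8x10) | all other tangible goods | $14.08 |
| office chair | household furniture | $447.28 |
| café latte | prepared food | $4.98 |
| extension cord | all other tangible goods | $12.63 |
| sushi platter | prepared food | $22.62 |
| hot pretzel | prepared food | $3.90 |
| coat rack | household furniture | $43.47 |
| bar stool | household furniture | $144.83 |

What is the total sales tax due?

$48.71

Area rug (5x8) $252.67: household furniture, under $300.00 → 0% → $0.00
Wall mirror $53.46: household furniture, under $300.00 → 0% → $0.00
Picture frame (8x10) $14.08: all other tangible goods → 4.25% → $0.60
Office chair $447.28: household furniture, $300.00 or more → 10.25% → $45.85
Café latte $4.98: prepared food → 5.5% → $0.27
Extension cord $12.63: all other tangible goods → 4.25% → $0.54
Sushi platter $22.62: prepared food → 5.5% → $1.24
Hot pretzel $3.90: prepared food → 5.5% → $0.21
Coat rack $43.47: household furniture, under $300.00 → 0% → $0.00
Bar stool $144.83: household furniture, under $300.00 → 0% → $0.00
Total tax = $0.60 + $45.85 + $0.27 + $0.54 + $1.24 + $0.21 = $48.71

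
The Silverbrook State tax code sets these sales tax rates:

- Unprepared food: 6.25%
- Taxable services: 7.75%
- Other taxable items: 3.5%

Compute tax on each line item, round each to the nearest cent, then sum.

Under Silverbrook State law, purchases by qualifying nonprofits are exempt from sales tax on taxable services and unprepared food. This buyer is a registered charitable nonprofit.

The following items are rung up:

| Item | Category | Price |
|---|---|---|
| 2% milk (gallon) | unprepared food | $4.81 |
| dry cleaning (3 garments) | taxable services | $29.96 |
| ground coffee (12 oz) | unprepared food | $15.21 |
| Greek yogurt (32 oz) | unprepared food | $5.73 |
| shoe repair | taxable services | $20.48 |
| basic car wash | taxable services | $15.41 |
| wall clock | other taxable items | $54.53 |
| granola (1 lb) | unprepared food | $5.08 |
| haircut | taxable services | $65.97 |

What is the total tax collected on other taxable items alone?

Wall clock $54.53: other taxable items → 3.5% → $1.91
Tax on other taxable items = $1.91

$1.91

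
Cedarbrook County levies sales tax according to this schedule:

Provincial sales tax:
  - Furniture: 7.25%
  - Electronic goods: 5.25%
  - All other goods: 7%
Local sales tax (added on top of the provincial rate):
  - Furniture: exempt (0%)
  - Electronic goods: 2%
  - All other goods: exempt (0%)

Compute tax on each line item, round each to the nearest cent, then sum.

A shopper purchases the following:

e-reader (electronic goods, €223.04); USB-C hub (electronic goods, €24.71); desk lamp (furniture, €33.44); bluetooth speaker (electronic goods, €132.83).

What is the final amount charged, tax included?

€444.03

E-reader €223.04: electronic goods → 5.25% + 2% local = 7.25% → €16.17
USB-C hub €24.71: electronic goods → 5.25% + 2% local = 7.25% → €1.79
Desk lamp €33.44: furniture → 7.25% + 0% local = 7.25% → €2.42
Bluetooth speaker €132.83: electronic goods → 5.25% + 2% local = 7.25% → €9.63
Subtotal = €414.02; tax = €30.01; total due = €444.03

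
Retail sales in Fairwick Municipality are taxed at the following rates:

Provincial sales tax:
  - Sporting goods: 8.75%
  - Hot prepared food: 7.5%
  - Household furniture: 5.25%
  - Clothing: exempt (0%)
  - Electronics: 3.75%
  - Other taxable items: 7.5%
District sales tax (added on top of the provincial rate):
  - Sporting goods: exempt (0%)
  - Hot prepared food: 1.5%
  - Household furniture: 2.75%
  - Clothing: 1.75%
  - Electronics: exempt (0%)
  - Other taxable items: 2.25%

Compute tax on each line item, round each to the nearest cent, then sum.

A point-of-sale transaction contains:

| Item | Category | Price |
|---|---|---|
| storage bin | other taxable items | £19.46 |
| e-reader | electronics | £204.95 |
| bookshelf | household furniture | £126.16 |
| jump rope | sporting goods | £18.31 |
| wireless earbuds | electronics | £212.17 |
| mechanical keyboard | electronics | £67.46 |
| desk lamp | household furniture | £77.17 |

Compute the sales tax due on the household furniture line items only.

£16.26

Bookshelf £126.16: household furniture → 5.25% + 2.75% district = 8% → £10.09
Desk lamp £77.17: household furniture → 5.25% + 2.75% district = 8% → £6.17
Tax on household furniture = £10.09 + £6.17 = £16.26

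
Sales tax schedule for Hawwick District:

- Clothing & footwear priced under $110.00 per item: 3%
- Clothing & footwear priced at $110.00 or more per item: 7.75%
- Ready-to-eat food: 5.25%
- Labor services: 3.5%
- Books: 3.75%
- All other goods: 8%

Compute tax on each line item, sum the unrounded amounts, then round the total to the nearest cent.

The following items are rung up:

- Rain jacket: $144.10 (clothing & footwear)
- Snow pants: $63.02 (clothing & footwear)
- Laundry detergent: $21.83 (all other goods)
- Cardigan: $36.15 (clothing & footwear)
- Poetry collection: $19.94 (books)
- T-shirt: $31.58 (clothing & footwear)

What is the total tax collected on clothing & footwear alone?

$15.09

Rain jacket $144.10: clothing & footwear, $110.00 or more → 7.75% → $11.16775
Snow pants $63.02: clothing & footwear, under $110.00 → 3% → $1.8906
Cardigan $36.15: clothing & footwear, under $110.00 → 3% → $1.0845
T-shirt $31.58: clothing & footwear, under $110.00 → 3% → $0.9474
Tax on clothing & footwear: unrounded sum = $15.09025 → $15.09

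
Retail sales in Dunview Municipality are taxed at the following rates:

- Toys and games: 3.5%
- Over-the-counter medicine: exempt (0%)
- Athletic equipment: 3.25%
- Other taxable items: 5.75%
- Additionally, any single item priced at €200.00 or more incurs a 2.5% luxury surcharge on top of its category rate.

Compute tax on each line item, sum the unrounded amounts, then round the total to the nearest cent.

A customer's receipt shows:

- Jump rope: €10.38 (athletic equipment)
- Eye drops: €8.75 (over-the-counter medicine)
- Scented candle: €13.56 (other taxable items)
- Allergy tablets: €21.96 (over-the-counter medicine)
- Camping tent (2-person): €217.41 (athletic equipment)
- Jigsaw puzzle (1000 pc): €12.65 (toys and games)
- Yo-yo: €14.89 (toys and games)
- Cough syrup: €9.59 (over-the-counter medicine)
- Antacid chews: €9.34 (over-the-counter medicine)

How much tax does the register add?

Jump rope €10.38: athletic equipment → 3.25% → €0.33735
Eye drops €8.75: over-the-counter medicine → 0% → €0.00
Scented candle €13.56: other taxable items → 5.75% → €0.7797
Allergy tablets €21.96: over-the-counter medicine → 0% → €0.00
Camping tent (2-person) €217.41: athletic equipment → 3.25% + 2.5% surcharge = 5.75% → €12.501075
Jigsaw puzzle (1000 pc) €12.65: toys and games → 3.5% → €0.44275
Yo-yo €14.89: toys and games → 3.5% → €0.52115
Cough syrup €9.59: over-the-counter medicine → 0% → €0.00
Antacid chews €9.34: over-the-counter medicine → 0% → €0.00
Unrounded tax sum = €14.582025 → €14.58

€14.58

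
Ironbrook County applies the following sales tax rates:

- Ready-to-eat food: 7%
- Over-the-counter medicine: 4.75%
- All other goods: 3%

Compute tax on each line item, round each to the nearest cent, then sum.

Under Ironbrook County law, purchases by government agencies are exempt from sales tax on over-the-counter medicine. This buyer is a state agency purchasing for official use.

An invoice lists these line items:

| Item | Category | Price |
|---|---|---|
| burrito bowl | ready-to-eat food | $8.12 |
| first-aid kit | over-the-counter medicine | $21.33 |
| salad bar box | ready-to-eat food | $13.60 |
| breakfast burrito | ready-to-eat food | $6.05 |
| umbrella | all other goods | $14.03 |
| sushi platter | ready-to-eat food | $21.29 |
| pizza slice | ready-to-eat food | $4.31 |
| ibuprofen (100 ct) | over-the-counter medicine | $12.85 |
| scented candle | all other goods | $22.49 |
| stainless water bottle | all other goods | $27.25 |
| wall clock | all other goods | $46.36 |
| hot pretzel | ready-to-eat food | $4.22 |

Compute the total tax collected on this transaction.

$7.33

Burrito bowl $8.12: ready-to-eat food → 7% → $0.57
First-aid kit $21.33: over-the-counter medicine, buyer-exempt → 0% → $0.00
Salad bar box $13.60: ready-to-eat food → 7% → $0.95
Breakfast burrito $6.05: ready-to-eat food → 7% → $0.42
Umbrella $14.03: all other goods → 3% → $0.42
Sushi platter $21.29: ready-to-eat food → 7% → $1.49
Pizza slice $4.31: ready-to-eat food → 7% → $0.30
Ibuprofen (100 ct) $12.85: over-the-counter medicine, buyer-exempt → 0% → $0.00
Scented candle $22.49: all other goods → 3% → $0.67
Stainless water bottle $27.25: all other goods → 3% → $0.82
Wall clock $46.36: all other goods → 3% → $1.39
Hot pretzel $4.22: ready-to-eat food → 7% → $0.30
Total tax = $0.57 + $0.95 + $0.42 + $0.42 + $1.49 + $0.30 + $0.67 + $0.82 + $1.39 + $0.30 = $7.33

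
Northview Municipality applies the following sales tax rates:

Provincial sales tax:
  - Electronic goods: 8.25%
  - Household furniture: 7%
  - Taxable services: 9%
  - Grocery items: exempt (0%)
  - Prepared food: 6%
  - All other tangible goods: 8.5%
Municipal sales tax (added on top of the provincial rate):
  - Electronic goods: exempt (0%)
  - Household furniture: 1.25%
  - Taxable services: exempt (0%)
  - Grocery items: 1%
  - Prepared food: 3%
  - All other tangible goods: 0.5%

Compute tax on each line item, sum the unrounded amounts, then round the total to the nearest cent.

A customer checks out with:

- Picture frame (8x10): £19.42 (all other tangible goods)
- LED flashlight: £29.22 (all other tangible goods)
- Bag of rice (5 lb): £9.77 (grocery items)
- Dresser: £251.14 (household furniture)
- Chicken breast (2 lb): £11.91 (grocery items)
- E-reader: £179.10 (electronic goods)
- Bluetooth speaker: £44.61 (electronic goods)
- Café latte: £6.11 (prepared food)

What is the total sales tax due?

Picture frame (8x10) £19.42: all other tangible goods → 8.5% + 0.5% municipal = 9% → £1.7478
LED flashlight £29.22: all other tangible goods → 8.5% + 0.5% municipal = 9% → £2.6298
Bag of rice (5 lb) £9.77: grocery items → 0% + 1% municipal = 1% → £0.0977
Dresser £251.14: household furniture → 7% + 1.25% municipal = 8.25% → £20.71905
Chicken breast (2 lb) £11.91: grocery items → 0% + 1% municipal = 1% → £0.1191
E-reader £179.10: electronic goods → 8.25% + 0% municipal = 8.25% → £14.77575
Bluetooth speaker £44.61: electronic goods → 8.25% + 0% municipal = 8.25% → £3.680325
Café latte £6.11: prepared food → 6% + 3% municipal = 9% → £0.5499
Unrounded tax sum = £44.319425 → £44.32

£44.32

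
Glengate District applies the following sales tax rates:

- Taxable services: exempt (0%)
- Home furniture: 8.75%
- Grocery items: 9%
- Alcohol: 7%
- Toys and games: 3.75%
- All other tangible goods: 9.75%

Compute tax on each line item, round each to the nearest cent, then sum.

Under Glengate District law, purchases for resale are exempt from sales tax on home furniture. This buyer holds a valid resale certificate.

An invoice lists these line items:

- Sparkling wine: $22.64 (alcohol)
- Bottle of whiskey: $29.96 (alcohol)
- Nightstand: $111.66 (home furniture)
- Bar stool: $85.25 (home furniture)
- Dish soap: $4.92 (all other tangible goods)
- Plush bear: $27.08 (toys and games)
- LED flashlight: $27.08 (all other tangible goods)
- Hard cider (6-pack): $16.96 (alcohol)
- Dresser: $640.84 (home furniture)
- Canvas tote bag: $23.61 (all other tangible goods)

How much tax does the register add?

Sparkling wine $22.64: alcohol → 7% → $1.58
Bottle of whiskey $29.96: alcohol → 7% → $2.10
Nightstand $111.66: home furniture, buyer-exempt → 0% → $0.00
Bar stool $85.25: home furniture, buyer-exempt → 0% → $0.00
Dish soap $4.92: all other tangible goods → 9.75% → $0.48
Plush bear $27.08: toys and games → 3.75% → $1.02
LED flashlight $27.08: all other tangible goods → 9.75% → $2.64
Hard cider (6-pack) $16.96: alcohol → 7% → $1.19
Dresser $640.84: home furniture, buyer-exempt → 0% → $0.00
Canvas tote bag $23.61: all other tangible goods → 9.75% → $2.30
Total tax = $1.58 + $2.10 + $0.48 + $1.02 + $2.64 + $1.19 + $2.30 = $11.31

$11.31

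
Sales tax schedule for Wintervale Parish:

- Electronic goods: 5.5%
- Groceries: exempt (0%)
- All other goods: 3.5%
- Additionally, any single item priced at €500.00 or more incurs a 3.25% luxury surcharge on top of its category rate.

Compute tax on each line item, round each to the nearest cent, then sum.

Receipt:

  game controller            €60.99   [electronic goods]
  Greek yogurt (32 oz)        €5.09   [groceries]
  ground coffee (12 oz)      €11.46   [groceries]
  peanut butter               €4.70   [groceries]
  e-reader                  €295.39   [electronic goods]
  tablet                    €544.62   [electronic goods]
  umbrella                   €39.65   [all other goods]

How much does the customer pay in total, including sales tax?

€1030.54

Game controller €60.99: electronic goods → 5.5% → €3.35
Greek yogurt (32 oz) €5.09: groceries → 0% → €0.00
Ground coffee (12 oz) €11.46: groceries → 0% → €0.00
Peanut butter €4.70: groceries → 0% → €0.00
E-reader €295.39: electronic goods → 5.5% → €16.25
Tablet €544.62: electronic goods → 5.5% + 3.25% surcharge = 8.75% → €47.65
Umbrella €39.65: all other goods → 3.5% → €1.39
Subtotal = €961.90; tax = €68.64; total due = €1030.54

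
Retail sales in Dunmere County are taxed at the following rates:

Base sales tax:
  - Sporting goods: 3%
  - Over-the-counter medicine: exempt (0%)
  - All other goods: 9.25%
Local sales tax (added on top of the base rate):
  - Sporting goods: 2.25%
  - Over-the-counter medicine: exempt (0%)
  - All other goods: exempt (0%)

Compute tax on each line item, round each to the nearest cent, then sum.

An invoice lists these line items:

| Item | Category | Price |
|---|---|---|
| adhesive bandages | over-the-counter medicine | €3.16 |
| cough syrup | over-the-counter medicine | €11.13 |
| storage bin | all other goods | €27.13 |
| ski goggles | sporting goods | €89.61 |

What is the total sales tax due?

€7.21

Adhesive bandages €3.16: over-the-counter medicine → 0% + 0% local = 0% → €0.00
Cough syrup €11.13: over-the-counter medicine → 0% + 0% local = 0% → €0.00
Storage bin €27.13: all other goods → 9.25% + 0% local = 9.25% → €2.51
Ski goggles €89.61: sporting goods → 3% + 2.25% local = 5.25% → €4.70
Total tax = €2.51 + €4.70 = €7.21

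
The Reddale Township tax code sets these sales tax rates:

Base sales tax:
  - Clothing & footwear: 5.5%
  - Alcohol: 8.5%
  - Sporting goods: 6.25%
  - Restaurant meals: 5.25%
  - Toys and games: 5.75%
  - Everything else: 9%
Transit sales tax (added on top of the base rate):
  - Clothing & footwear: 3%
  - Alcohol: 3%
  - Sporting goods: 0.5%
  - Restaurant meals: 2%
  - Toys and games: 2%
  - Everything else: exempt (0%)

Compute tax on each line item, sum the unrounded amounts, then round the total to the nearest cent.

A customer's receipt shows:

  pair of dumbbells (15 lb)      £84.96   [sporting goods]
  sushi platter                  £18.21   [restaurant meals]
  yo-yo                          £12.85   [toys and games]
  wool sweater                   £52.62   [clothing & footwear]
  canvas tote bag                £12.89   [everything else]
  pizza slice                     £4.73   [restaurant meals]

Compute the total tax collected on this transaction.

Pair of dumbbells (15 lb) £84.96: sporting goods → 6.25% + 0.5% transit = 6.75% → £5.7348
Sushi platter £18.21: restaurant meals → 5.25% + 2% transit = 7.25% → £1.320225
Yo-yo £12.85: toys and games → 5.75% + 2% transit = 7.75% → £0.995875
Wool sweater £52.62: clothing & footwear → 5.5% + 3% transit = 8.5% → £4.4727
Canvas tote bag £12.89: everything else → 9% + 0% transit = 9% → £1.1601
Pizza slice £4.73: restaurant meals → 5.25% + 2% transit = 7.25% → £0.342925
Unrounded tax sum = £14.026625 → £14.03

£14.03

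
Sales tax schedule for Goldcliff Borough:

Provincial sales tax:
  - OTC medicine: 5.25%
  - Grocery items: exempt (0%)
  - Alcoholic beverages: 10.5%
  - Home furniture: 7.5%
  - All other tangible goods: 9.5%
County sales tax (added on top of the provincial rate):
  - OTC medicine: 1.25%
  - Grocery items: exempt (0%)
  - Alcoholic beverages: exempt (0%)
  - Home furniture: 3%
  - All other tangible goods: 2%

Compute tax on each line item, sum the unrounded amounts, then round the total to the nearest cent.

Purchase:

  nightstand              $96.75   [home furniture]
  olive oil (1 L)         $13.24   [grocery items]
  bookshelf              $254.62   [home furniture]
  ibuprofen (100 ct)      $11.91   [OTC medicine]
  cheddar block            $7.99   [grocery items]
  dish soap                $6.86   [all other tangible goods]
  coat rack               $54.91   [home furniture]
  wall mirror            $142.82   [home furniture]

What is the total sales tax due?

$59.22

Nightstand $96.75: home furniture → 7.5% + 3% county = 10.5% → $10.15875
Olive oil (1 L) $13.24: grocery items → 0% + 0% county = 0% → $0.00
Bookshelf $254.62: home furniture → 7.5% + 3% county = 10.5% → $26.7351
Ibuprofen (100 ct) $11.91: OTC medicine → 5.25% + 1.25% county = 6.5% → $0.77415
Cheddar block $7.99: grocery items → 0% + 0% county = 0% → $0.00
Dish soap $6.86: all other tangible goods → 9.5% + 2% county = 11.5% → $0.7889
Coat rack $54.91: home furniture → 7.5% + 3% county = 10.5% → $5.76555
Wall mirror $142.82: home furniture → 7.5% + 3% county = 10.5% → $14.9961
Unrounded tax sum = $59.21855 → $59.22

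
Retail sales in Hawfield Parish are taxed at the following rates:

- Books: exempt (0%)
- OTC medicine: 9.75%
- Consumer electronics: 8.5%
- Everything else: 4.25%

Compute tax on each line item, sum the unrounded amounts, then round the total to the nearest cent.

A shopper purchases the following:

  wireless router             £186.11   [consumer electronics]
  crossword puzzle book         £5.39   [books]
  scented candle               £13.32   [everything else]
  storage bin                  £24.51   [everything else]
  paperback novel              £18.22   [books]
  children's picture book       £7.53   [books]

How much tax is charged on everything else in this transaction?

£1.61

Scented candle £13.32: everything else → 4.25% → £0.5661
Storage bin £24.51: everything else → 4.25% → £1.041675
Tax on everything else: unrounded sum = £1.607775 → £1.61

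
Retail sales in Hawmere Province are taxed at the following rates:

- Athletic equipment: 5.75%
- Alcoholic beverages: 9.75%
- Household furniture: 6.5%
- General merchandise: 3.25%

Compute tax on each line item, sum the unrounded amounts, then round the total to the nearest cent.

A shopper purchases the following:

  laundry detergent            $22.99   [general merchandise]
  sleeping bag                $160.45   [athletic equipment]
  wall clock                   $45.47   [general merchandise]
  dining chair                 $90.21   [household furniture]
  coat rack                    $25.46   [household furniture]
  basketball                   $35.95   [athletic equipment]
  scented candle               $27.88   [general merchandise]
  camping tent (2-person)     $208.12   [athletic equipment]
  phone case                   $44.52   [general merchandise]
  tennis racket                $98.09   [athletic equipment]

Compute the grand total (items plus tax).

Laundry detergent $22.99: general merchandise → 3.25% → $0.747175
Sleeping bag $160.45: athletic equipment → 5.75% → $9.225875
Wall clock $45.47: general merchandise → 3.25% → $1.477775
Dining chair $90.21: household furniture → 6.5% → $5.86365
Coat rack $25.46: household furniture → 6.5% → $1.6549
Basketball $35.95: athletic equipment → 5.75% → $2.067125
Scented candle $27.88: general merchandise → 3.25% → $0.9061
Camping tent (2-person) $208.12: athletic equipment → 5.75% → $11.9669
Phone case $44.52: general merchandise → 3.25% → $1.4469
Tennis racket $98.09: athletic equipment → 5.75% → $5.640175
Subtotal = $759.14; unrounded tax = $40.996575 → $41.00; total due = $800.14

$800.14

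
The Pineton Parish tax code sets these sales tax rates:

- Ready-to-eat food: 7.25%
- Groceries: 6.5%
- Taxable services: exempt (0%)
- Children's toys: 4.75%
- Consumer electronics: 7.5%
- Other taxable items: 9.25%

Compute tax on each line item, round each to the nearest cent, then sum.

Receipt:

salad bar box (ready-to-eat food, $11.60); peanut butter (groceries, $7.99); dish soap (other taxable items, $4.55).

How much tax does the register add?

$1.78

Salad bar box $11.60: ready-to-eat food → 7.25% → $0.84
Peanut butter $7.99: groceries → 6.5% → $0.52
Dish soap $4.55: other taxable items → 9.25% → $0.42
Total tax = $0.84 + $0.52 + $0.42 = $1.78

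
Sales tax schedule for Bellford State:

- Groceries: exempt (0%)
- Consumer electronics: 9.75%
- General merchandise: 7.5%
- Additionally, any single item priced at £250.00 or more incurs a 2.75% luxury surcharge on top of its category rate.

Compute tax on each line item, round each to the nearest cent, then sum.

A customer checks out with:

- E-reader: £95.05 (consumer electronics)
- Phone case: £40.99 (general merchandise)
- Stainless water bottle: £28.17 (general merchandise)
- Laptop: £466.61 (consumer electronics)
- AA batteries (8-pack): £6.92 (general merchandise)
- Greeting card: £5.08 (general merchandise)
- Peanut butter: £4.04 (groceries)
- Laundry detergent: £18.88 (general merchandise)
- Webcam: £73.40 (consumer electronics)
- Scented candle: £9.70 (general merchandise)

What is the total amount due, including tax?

£831.83

E-reader £95.05: consumer electronics → 9.75% → £9.27
Phone case £40.99: general merchandise → 7.5% → £3.07
Stainless water bottle £28.17: general merchandise → 7.5% → £2.11
Laptop £466.61: consumer electronics → 9.75% + 2.75% surcharge = 12.5% → £58.33
AA batteries (8-pack) £6.92: general merchandise → 7.5% → £0.52
Greeting card £5.08: general merchandise → 7.5% → £0.38
Peanut butter £4.04: groceries → 0% → £0.00
Laundry detergent £18.88: general merchandise → 7.5% → £1.42
Webcam £73.40: consumer electronics → 9.75% → £7.16
Scented candle £9.70: general merchandise → 7.5% → £0.73
Subtotal = £748.84; tax = £82.99; total due = £831.83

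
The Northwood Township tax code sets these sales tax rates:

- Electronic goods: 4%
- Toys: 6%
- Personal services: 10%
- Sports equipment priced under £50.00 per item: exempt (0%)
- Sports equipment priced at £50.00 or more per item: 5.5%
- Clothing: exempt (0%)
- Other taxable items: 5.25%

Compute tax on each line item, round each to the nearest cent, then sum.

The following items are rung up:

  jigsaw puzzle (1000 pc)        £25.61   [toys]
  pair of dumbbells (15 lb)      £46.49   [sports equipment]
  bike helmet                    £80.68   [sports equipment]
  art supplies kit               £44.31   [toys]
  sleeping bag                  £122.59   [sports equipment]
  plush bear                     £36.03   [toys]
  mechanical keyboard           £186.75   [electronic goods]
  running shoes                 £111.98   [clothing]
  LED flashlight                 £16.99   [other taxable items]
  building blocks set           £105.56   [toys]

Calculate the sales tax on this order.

Jigsaw puzzle (1000 pc) £25.61: toys → 6% → £1.54
Pair of dumbbells (15 lb) £46.49: sports equipment, under £50.00 → 0% → £0.00
Bike helmet £80.68: sports equipment, £50.00 or more → 5.5% → £4.44
Art supplies kit £44.31: toys → 6% → £2.66
Sleeping bag £122.59: sports equipment, £50.00 or more → 5.5% → £6.74
Plush bear £36.03: toys → 6% → £2.16
Mechanical keyboard £186.75: electronic goods → 4% → £7.47
Running shoes £111.98: clothing → 0% → £0.00
LED flashlight £16.99: other taxable items → 5.25% → £0.89
Building blocks set £105.56: toys → 6% → £6.33
Total tax = £1.54 + £4.44 + £2.66 + £6.74 + £2.16 + £7.47 + £0.89 + £6.33 = £32.23

£32.23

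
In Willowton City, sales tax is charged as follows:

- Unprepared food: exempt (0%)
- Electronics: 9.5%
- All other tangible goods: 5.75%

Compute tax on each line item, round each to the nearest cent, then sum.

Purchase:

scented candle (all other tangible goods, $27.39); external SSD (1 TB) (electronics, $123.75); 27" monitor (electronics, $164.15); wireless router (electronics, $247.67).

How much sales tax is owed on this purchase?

Scented candle $27.39: all other tangible goods → 5.75% → $1.57
External SSD (1 TB) $123.75: electronics → 9.5% → $11.76
27" monitor $164.15: electronics → 9.5% → $15.59
Wireless router $247.67: electronics → 9.5% → $23.53
Total tax = $1.57 + $11.76 + $15.59 + $23.53 = $52.45

$52.45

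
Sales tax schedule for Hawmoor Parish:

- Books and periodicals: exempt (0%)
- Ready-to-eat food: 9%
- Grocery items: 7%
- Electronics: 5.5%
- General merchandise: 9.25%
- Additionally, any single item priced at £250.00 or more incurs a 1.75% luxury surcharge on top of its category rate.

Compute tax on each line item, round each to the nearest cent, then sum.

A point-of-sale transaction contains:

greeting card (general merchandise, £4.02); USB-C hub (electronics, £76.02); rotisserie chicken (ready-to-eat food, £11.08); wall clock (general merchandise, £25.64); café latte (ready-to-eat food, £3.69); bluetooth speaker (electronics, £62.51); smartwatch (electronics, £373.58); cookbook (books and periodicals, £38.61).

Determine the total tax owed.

Greeting card £4.02: general merchandise → 9.25% → £0.37
USB-C hub £76.02: electronics → 5.5% → £4.18
Rotisserie chicken £11.08: ready-to-eat food → 9% → £1.00
Wall clock £25.64: general merchandise → 9.25% → £2.37
Café latte £3.69: ready-to-eat food → 9% → £0.33
Bluetooth speaker £62.51: electronics → 5.5% → £3.44
Smartwatch £373.58: electronics → 5.5% + 1.75% surcharge = 7.25% → £27.08
Cookbook £38.61: books and periodicals → 0% → £0.00
Total tax = £0.37 + £4.18 + £1.00 + £2.37 + £0.33 + £3.44 + £27.08 = £38.77

£38.77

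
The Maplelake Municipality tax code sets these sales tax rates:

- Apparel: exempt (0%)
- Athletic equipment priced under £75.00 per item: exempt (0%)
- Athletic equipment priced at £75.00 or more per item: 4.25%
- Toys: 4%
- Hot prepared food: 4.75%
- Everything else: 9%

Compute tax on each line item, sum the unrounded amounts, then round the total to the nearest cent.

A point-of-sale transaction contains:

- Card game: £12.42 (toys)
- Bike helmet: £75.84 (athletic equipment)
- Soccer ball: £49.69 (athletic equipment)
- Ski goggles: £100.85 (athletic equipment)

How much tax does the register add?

£8.01

Card game £12.42: toys → 4% → £0.4968
Bike helmet £75.84: athletic equipment, £75.00 or more → 4.25% → £3.2232
Soccer ball £49.69: athletic equipment, under £75.00 → 0% → £0.00
Ski goggles £100.85: athletic equipment, £75.00 or more → 4.25% → £4.286125
Unrounded tax sum = £8.006125 → £8.01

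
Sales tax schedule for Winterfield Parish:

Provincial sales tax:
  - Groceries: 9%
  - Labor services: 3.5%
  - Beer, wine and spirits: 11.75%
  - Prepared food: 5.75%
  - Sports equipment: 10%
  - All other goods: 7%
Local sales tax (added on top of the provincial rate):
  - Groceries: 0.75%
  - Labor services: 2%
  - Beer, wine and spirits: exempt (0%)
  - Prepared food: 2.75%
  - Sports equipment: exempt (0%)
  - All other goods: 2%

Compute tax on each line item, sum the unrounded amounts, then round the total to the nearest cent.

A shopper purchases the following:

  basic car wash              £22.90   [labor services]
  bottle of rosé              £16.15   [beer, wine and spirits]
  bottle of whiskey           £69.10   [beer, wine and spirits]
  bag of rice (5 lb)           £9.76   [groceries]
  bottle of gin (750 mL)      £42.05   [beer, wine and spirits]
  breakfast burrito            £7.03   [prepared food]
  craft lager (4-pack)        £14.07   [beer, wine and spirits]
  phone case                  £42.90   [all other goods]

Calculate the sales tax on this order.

£23.28

Basic car wash £22.90: labor services → 3.5% + 2% local = 5.5% → £1.2595
Bottle of rosé £16.15: beer, wine and spirits → 11.75% + 0% local = 11.75% → £1.897625
Bottle of whiskey £69.10: beer, wine and spirits → 11.75% + 0% local = 11.75% → £8.11925
Bag of rice (5 lb) £9.76: groceries → 9% + 0.75% local = 9.75% → £0.9516
Bottle of gin (750 mL) £42.05: beer, wine and spirits → 11.75% + 0% local = 11.75% → £4.940875
Breakfast burrito £7.03: prepared food → 5.75% + 2.75% local = 8.5% → £0.59755
Craft lager (4-pack) £14.07: beer, wine and spirits → 11.75% + 0% local = 11.75% → £1.653225
Phone case £42.90: all other goods → 7% + 2% local = 9% → £3.861
Unrounded tax sum = £23.280625 → £23.28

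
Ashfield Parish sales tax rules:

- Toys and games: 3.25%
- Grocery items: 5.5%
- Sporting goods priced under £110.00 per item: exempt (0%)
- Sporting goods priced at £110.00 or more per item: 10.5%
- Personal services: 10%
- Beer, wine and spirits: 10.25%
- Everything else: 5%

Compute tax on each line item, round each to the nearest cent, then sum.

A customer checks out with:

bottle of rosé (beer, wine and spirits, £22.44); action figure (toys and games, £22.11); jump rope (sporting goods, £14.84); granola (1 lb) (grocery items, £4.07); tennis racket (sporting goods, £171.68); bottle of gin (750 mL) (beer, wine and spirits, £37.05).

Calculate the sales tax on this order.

£25.07

Bottle of rosé £22.44: beer, wine and spirits → 10.25% → £2.30
Action figure £22.11: toys and games → 3.25% → £0.72
Jump rope £14.84: sporting goods, under £110.00 → 0% → £0.00
Granola (1 lb) £4.07: grocery items → 5.5% → £0.22
Tennis racket £171.68: sporting goods, £110.00 or more → 10.5% → £18.03
Bottle of gin (750 mL) £37.05: beer, wine and spirits → 10.25% → £3.80
Total tax = £2.30 + £0.72 + £0.22 + £18.03 + £3.80 = £25.07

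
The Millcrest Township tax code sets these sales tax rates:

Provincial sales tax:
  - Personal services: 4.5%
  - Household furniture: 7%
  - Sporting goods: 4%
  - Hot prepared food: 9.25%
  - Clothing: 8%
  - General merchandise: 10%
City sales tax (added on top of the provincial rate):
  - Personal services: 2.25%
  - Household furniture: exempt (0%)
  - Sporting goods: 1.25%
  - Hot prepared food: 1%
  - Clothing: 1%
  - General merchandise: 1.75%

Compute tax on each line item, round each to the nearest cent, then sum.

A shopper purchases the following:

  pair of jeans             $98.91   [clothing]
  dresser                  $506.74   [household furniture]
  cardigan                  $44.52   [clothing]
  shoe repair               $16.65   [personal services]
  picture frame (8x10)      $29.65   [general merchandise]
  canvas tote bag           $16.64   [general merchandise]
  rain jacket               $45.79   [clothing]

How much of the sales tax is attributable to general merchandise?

Picture frame (8x10) $29.65: general merchandise → 10% + 1.75% city = 11.75% → $3.48
Canvas tote bag $16.64: general merchandise → 10% + 1.75% city = 11.75% → $1.96
Tax on general merchandise = $3.48 + $1.96 = $5.44

$5.44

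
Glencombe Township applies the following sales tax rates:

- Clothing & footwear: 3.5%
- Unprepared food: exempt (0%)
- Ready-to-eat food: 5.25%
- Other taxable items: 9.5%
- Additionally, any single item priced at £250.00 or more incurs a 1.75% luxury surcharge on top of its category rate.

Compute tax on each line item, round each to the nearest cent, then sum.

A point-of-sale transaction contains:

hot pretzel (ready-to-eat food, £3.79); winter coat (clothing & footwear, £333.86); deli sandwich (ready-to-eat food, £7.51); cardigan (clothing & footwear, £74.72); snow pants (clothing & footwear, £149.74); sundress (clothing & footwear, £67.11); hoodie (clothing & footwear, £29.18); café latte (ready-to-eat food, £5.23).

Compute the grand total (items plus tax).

£700.76

Hot pretzel £3.79: ready-to-eat food → 5.25% → £0.20
Winter coat £333.86: clothing & footwear → 3.5% + 1.75% surcharge = 5.25% → £17.53
Deli sandwich £7.51: ready-to-eat food → 5.25% → £0.39
Cardigan £74.72: clothing & footwear → 3.5% → £2.62
Snow pants £149.74: clothing & footwear → 3.5% → £5.24
Sundress £67.11: clothing & footwear → 3.5% → £2.35
Hoodie £29.18: clothing & footwear → 3.5% → £1.02
Café latte £5.23: ready-to-eat food → 5.25% → £0.27
Subtotal = £671.14; tax = £29.62; total due = £700.76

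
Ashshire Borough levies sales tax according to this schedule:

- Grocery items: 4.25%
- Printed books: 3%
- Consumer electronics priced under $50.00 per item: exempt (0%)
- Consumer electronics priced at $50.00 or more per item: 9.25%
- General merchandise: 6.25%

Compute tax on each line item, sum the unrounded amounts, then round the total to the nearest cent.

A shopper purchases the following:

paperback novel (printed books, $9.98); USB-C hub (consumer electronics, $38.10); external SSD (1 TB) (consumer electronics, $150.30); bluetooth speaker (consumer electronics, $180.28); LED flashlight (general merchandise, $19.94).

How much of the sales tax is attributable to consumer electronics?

$30.58

USB-C hub $38.10: consumer electronics, under $50.00 → 0% → $0.00
External SSD (1 TB) $150.30: consumer electronics, $50.00 or more → 9.25% → $13.90275
Bluetooth speaker $180.28: consumer electronics, $50.00 or more → 9.25% → $16.6759
Tax on consumer electronics: unrounded sum = $30.57865 → $30.58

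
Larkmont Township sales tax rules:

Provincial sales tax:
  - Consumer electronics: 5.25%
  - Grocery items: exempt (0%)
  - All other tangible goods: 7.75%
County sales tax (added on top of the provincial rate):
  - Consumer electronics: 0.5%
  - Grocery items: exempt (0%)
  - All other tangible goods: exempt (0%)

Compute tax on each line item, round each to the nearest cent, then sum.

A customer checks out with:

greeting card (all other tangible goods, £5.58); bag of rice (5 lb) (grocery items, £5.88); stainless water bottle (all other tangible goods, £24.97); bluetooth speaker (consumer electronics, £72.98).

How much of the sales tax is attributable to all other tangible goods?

Greeting card £5.58: all other tangible goods → 7.75% + 0% county = 7.75% → £0.43
Stainless water bottle £24.97: all other tangible goods → 7.75% + 0% county = 7.75% → £1.94
Tax on all other tangible goods = £0.43 + £1.94 = £2.37

£2.37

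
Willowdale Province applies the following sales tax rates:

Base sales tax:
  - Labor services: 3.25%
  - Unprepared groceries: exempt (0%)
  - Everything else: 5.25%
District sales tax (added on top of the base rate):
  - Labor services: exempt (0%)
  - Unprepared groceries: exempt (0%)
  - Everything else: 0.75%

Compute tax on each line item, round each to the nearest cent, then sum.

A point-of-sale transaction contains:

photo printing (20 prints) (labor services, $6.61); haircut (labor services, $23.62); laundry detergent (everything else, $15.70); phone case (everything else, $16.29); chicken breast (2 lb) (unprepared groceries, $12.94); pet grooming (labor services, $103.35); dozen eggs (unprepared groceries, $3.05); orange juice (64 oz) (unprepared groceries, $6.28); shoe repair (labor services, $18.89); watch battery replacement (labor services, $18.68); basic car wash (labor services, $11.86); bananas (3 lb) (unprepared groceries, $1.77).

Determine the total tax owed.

Photo printing (20 prints) $6.61: labor services → 3.25% + 0% district = 3.25% → $0.21
Haircut $23.62: labor services → 3.25% + 0% district = 3.25% → $0.77
Laundry detergent $15.70: everything else → 5.25% + 0.75% district = 6% → $0.94
Phone case $16.29: everything else → 5.25% + 0.75% district = 6% → $0.98
Chicken breast (2 lb) $12.94: unprepared groceries → 0% + 0% district = 0% → $0.00
Pet grooming $103.35: labor services → 3.25% + 0% district = 3.25% → $3.36
Dozen eggs $3.05: unprepared groceries → 0% + 0% district = 0% → $0.00
Orange juice (64 oz) $6.28: unprepared groceries → 0% + 0% district = 0% → $0.00
Shoe repair $18.89: labor services → 3.25% + 0% district = 3.25% → $0.61
Watch battery replacement $18.68: labor services → 3.25% + 0% district = 3.25% → $0.61
Basic car wash $11.86: labor services → 3.25% + 0% district = 3.25% → $0.39
Bananas (3 lb) $1.77: unprepared groceries → 0% + 0% district = 0% → $0.00
Total tax = $0.21 + $0.77 + $0.94 + $0.98 + $3.36 + $0.61 + $0.61 + $0.39 = $7.87

$7.87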